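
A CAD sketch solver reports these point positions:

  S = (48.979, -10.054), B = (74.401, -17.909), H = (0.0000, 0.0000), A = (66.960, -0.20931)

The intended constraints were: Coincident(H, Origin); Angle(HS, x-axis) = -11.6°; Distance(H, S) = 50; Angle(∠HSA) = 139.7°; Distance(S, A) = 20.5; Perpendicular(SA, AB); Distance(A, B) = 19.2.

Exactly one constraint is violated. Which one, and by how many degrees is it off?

Perpendicular(SA, AB) — off by 5.90°.

H = (0.00, 0.00) ✓; HS at -11.60° ✓; |HS| = 50.00 ✓; ∠HSA = 139.7° ✓; |SA| = 20.50 ✓; ∠(SA, AB) = 95.90° ✗; |AB| = 19.20 ✓.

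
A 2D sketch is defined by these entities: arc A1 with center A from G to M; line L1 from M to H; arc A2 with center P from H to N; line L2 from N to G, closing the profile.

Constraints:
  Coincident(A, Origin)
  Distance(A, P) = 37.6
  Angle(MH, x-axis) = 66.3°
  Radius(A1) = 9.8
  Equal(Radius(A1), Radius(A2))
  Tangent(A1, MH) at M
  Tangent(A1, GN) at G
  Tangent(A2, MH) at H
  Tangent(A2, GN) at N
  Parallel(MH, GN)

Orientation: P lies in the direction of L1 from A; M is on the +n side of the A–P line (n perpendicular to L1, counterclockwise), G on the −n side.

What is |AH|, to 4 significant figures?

38.86

The slot axis is L1's direction at 66.3°, so u = (cos 66.3°, sin 66.3°) = (0.4019, 0.9157) and n = (−sin 66.3°, cos 66.3°) = (-0.9157, 0.4019). A is at the origin and P lies 37.6 along u from A, so P = 37.6·u = (15.11, 34.43). Tangency of A1 to both parallel lines with radius 9.8 puts M and G at A ± 9.8·n: M = (-8.973, 3.939), G = (8.973, -3.939). Equal radii place H and N the same way about P: H = P + 9.8·n = (6.140, 38.37), N = P − 9.8·n = (24.09, 30.49). Then |AH| = |H − A| = 38.86.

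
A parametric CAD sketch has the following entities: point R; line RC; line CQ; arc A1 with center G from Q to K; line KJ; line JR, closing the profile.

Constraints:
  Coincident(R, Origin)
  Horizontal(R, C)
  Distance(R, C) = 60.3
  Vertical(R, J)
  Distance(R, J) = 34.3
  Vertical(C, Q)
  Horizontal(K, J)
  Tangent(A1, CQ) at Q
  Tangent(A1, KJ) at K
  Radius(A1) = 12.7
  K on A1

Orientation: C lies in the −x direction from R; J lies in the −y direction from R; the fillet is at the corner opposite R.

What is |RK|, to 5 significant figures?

58.671

R is at the origin; RC is horizontal with |RC| = 60.3 and C on the −x side, so C = (-60.300, 0.0000). RJ is vertical with |RJ| = 34.3 and J on the −y side, so J = (0.0000, -34.300). The virtual corner opposite R is at (-60.300, -34.300). Tangency of A1 to CQ means the radius GQ is perpendicular to CQ and since A1 is tangent to KJ there, GK ⟂ KJ, with radius 12.7, so the center G sits 12.7 in from both sides at G = (-47.600, -21.600). That places the tangent points at Q = (-60.300, -21.600) on CQ and K = (-47.600, -34.300) on KJ. Then |RK| = |K − R| = 58.671.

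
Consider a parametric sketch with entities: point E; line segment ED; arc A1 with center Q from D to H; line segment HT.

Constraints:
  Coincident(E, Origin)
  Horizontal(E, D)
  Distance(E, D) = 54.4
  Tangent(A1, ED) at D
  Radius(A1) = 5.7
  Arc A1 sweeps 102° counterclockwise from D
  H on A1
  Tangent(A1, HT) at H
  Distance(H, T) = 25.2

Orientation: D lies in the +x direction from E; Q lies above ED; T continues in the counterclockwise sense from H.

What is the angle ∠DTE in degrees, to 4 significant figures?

59.44°

E is at the origin; E and D share the same y with |ED| = 54.4 and D on the +x side, so D = (54.40, 0.000). Tangency of A1 to ED means the radius QD is perpendicular to ED, so Q = D + (0, 5.7) = (54.40, 5.700). On A1, D sits at bearing -90° from Q; a 102° counterclockwise sweep puts H at bearing 12°, so H = Q + 5.7·(cos 12°, sin 12°) = (59.98, 6.885). Tangency of A1 to HT means the radius QH is perpendicular to HT, so HT runs along (−sin 12°, cos 12°); with |HT| = 25.2, T = (54.74, 31.53). Then cos ∠DTE = TD·TE / (|TD||TE|), giving 59.44°.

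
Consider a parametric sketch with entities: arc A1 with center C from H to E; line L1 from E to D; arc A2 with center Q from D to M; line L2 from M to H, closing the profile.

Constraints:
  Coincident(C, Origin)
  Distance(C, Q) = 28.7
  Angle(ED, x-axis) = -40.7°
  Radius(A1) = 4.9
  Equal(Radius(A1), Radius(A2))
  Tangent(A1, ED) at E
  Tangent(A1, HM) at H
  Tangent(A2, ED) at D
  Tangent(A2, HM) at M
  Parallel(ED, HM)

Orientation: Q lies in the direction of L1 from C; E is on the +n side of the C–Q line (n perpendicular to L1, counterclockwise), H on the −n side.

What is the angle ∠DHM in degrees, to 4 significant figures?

18.85°

The slot axis is L1's direction at -40.7°, so u = (cos -40.7°, sin -40.7°) = (0.7581, -0.6521) and n = (−sin -40.7°, cos -40.7°) = (0.6521, 0.7581). C is at the origin and Q lies 28.7 along u from C, so Q = 28.7·u = (21.76, -18.72). Tangency of A1 to both parallel lines with radius 4.9 puts E and H at C ± 4.9·n: E = (3.195, 3.715), H = (-3.195, -3.715). Equal radii place D and M the same way about Q: D = Q + 4.9·n = (24.95, -15.00), M = Q − 4.9·n = (18.56, -22.43). Then cos ∠DHM = HD·HM / (|HD||HM|), giving 18.85°.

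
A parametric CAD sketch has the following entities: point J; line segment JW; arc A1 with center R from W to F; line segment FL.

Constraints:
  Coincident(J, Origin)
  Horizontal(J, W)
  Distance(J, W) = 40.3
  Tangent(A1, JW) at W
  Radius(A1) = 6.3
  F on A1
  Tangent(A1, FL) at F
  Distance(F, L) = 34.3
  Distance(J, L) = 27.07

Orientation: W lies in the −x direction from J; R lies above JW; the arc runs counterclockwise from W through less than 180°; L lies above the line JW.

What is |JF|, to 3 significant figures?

36.1

Checks: |RF| = 6.300 ✓; ∠(RF, FL) = 90.00° ✓; |FL| = 34.30 ✓; |JL| = 27.07 ✓.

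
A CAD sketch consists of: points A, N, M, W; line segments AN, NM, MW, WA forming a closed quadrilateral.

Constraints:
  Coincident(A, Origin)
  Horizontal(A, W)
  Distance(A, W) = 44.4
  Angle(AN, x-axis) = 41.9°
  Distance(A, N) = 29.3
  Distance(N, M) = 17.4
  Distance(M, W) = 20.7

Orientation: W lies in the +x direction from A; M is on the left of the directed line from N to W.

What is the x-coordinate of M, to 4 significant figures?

39.20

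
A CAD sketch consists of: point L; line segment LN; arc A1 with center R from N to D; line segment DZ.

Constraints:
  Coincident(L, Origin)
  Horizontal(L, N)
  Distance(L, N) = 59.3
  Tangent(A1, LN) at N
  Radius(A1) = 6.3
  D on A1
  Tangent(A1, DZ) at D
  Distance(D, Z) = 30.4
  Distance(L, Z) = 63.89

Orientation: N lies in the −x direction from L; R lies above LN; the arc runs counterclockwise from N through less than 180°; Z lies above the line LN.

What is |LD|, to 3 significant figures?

53.4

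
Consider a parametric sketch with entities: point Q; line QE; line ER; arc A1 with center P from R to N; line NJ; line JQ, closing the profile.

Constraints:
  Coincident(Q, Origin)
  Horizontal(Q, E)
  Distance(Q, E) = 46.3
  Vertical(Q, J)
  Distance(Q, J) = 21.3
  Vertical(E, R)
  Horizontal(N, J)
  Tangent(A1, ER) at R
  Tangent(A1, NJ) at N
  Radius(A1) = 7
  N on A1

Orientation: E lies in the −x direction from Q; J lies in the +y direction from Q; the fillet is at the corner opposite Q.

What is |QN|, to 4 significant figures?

44.70

The virtual corner opposite Q is at (-46.30, 21.30). Since A1 is tangent to ER there, PR ⟂ ER and tangency of A1 to NJ means the radius PN is perpendicular to NJ, with radius 7.0, so the center P sits 7.0 in from both sides at P = (-39.30, 14.30). That places the tangent points at R = (-46.30, 14.30) on ER and N = (-39.30, 21.30) on NJ. Then |QN| = |N − Q| = 44.70.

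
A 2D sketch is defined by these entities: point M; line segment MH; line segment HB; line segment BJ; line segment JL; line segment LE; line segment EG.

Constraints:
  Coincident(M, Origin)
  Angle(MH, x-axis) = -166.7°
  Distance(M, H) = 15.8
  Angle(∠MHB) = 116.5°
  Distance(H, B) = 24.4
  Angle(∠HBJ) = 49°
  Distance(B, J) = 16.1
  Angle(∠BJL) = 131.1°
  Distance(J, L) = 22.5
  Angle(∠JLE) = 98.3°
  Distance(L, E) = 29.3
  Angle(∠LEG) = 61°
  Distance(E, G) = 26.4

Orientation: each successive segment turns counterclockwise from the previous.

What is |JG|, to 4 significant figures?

19.77

M is at the origin; MH runs at -166.7° with length 15.8, so H = (-15.38, -3.635). ∠MHB = 116.5° gives HB at -103.2° from the x-axis; with |HB| = 24.4, B = (-20.95, -27.39). ∠HBJ = 49.0° gives BJ at 27.80° from the x-axis; with |BJ| = 16.1, J = (-6.706, -19.88). ∠BJL = 131.1° gives JL at 76.70° from the x-axis; with |JL| = 22.5, L = (-1.530, 2.015). ∠JLE = 98.3° gives LE at 158.4° from the x-axis; with |LE| = 29.3, E = (-28.77, 12.80). ∠LEG = 61.0° gives EG at -82.60° from the x-axis; with |EG| = 26.4, G = (-25.37, -13.38). Then |JG| = |G − J| = 19.77.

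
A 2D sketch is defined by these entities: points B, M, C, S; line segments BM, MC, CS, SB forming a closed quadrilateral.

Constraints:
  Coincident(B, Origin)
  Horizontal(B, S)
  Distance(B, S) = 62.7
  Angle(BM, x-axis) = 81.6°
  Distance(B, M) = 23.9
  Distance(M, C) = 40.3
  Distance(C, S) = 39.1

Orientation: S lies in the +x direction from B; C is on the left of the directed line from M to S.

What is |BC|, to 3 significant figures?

54.2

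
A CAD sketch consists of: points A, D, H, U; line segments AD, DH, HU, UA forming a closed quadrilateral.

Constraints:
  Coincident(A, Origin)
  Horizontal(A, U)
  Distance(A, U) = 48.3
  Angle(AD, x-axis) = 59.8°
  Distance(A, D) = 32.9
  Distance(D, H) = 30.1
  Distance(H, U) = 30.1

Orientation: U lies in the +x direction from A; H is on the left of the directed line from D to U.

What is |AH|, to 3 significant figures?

55.5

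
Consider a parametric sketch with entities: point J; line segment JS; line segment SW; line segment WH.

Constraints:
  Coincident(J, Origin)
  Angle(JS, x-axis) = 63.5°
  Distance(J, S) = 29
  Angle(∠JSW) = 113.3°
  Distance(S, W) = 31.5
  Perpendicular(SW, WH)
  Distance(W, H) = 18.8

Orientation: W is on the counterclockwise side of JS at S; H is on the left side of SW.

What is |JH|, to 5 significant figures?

43.679

J is at the origin; JS runs at 63.5° with length 29.0, so S = 29.0·(cos 63.5°, sin 63.5°) = (12.940, 25.953). ∠JSW = 113.3°, so SW runs at 63.5° + (180° − 113.3°) = 130.20° from the x-axis; with |SW| = 31.5, W = S + 31.5·(cos 130.20°, sin 130.20°) = (-7.3922, 50.013). SW ⟂ WH; with |WH| = 18.8 on the left of SW, H = W + 18.8·(-0.76380, -0.64546) = (-21.752, 37.878). Then |JH| = |H − J| = 43.679.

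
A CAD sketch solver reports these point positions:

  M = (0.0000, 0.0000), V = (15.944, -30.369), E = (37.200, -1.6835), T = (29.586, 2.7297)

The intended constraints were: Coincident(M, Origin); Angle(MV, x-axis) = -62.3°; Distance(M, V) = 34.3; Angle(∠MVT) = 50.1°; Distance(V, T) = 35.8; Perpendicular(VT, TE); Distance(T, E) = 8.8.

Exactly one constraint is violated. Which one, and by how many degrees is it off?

Perpendicular(VT, TE) — off by 7.70°.

M = (0.00, 0.00) ✓; MV at -62.30° ✓; |MV| = 34.30 ✓; ∠MVT = 50.10° ✓; |VT| = 35.80 ✓; ∠(VT, TE) = 97.70° ✗; |TE| = 8.801 ✓.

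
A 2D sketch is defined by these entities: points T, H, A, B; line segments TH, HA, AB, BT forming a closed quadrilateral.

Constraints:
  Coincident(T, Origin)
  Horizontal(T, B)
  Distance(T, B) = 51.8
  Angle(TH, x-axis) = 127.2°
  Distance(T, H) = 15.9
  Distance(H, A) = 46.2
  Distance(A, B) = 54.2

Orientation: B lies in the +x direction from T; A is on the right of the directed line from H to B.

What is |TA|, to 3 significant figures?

31.2

Checks: TH at 127.2° ✓; |HA| = 46.20 ✓; |AB| = 54.20 ✓.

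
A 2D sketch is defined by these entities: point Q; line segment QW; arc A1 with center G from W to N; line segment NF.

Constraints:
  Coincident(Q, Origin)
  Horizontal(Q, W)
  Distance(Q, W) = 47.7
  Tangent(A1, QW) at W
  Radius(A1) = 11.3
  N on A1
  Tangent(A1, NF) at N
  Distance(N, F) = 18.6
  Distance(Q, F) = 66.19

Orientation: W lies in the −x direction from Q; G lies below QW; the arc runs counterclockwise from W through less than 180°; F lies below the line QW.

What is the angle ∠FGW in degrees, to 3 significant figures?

148°

Q is at the origin; QW is horizontal with |QW| = 47.7 and W on the −x side, so W = (-47.7, 0.00). A1 meets QW tangentially, so GW is at right angles to QW, so G = W + (0, -11.3) = (-47.7, -11.3). Since GN ⟂ NF (tangency), |GF| = √(11.3² + 18.6²) = 21.8 regardless of where N sits on A1. So F lies on both circle(Q, 66.19) and circle(G, 21.8); the below-QW intersection is F = (-59.1, -29.9). N is the foot of the tangent from F: N = (-59.0, -11.3).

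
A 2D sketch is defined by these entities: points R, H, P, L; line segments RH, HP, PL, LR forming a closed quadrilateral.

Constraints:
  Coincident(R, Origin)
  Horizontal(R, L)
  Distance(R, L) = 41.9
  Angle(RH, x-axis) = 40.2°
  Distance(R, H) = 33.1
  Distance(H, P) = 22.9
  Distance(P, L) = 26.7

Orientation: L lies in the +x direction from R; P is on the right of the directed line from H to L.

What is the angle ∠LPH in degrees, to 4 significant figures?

65.63°

Checks: |HP| = 22.90 ✓; |PL| = 26.70 ✓.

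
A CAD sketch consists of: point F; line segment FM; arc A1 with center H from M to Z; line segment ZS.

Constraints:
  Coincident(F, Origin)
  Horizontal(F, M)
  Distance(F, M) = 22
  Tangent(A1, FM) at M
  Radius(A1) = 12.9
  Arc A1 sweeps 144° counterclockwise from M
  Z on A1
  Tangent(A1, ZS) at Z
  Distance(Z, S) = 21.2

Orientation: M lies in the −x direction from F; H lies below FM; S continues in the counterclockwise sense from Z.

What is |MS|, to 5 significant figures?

37.054

On A1, M sits at bearing 90° from H; a 144° counterclockwise sweep puts Z at bearing 234°, so Z = H + 12.9·(cos 234°, sin 234°) = (-29.582, -23.336). A1 meets ZS tangentially, so HZ is at right angles to ZS, so ZS runs along (−sin 234°, cos 234°); with |ZS| = 21.2, S = (-12.431, -35.797). Then |MS| = |S − M| = 37.054.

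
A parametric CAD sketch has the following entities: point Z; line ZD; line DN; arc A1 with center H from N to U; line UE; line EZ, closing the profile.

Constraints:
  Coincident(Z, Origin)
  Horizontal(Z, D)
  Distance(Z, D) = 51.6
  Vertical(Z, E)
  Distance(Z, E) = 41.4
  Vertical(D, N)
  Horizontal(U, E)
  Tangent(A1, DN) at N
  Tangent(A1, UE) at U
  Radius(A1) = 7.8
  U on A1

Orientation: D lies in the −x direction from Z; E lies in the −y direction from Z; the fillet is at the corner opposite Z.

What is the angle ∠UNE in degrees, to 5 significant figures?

36.404°

Z is at the origin; ZD is horizontal with |ZD| = 51.6 and D on the −x side, so D = (-51.600, 0.0000). ZE is vertical with |ZE| = 41.4 and E on the −y side, so E = (0.0000, -41.400). The virtual corner opposite Z is at (-51.600, -41.400). The tangent condition forces HN to be normal to DN and tangency of A1 to UE means the radius HU is perpendicular to UE, with radius 7.8, so the center H sits 7.8 in from both sides at H = (-43.800, -33.600). That places the tangent points at N = (-51.600, -33.600) on DN and U = (-43.800, -41.400) on UE. Then cos ∠UNE = NU·NE / (|NU||NE|), giving 36.404°.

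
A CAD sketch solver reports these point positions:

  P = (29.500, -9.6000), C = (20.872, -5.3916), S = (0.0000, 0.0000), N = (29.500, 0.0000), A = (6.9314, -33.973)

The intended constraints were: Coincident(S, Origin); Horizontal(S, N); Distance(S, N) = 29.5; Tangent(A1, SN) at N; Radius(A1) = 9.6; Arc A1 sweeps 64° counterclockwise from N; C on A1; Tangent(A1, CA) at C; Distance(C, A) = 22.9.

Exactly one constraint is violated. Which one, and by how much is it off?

Distance(C, A) = 22.9 — off by 8.90.

S = (0.00, 0.00) ✓; S.y = 0.00, N.y = 0.00 ✓; |SN| = 29.50 ✓; ∠(PN, NS) = 90.00° ✓; |PN| = 9.600 ✓; bearing(P→C) − bearing(P→N) = 64.00° ✓; |PC| = 9.600 ✓; ∠(PC, CA) = 90.00° ✓; |CA| = 31.80 ✗.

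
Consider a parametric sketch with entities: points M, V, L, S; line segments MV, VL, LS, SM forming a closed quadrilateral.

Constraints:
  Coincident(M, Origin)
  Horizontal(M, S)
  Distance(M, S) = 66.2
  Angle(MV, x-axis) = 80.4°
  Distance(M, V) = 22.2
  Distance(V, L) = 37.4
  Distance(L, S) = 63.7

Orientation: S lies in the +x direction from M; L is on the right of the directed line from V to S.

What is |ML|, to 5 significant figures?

16.121

Checks: |VL| = 37.40 ✓; |LS| = 63.70 ✓.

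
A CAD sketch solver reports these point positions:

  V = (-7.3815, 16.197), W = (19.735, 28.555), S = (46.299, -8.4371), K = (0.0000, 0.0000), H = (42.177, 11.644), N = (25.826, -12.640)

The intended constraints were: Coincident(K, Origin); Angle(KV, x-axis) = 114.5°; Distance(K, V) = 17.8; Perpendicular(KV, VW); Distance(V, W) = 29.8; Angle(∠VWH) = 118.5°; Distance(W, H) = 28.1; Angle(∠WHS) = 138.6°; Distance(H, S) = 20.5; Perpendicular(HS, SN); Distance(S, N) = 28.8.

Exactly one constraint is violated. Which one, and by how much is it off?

Distance(S, N) = 28.8 — off by 7.90.

K = (0.00, 0.00) ✓; KV at 114.5° ✓; |KV| = 17.80 ✓; ∠(KV, VW) = 90.00° ✓; |VW| = 29.80 ✓; ∠VWH = 118.5° ✓; |WH| = 28.10 ✓; ∠WHS = 138.6° ✓; |HS| = 20.50 ✓; ∠(HS, SN) = 90.00° ✓; |SN| = 20.90 ✗.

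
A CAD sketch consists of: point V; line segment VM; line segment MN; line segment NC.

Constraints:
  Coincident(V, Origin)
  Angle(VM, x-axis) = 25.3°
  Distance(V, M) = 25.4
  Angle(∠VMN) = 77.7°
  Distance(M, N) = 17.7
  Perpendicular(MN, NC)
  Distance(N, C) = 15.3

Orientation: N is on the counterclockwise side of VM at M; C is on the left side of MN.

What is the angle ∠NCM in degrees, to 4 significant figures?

49.16°

V is at the origin; VM runs at 25.3° with length 25.4, so M = 25.4·(cos 25.3°, sin 25.3°) = (22.96, 10.85). ∠VMN = 77.7°, so MN runs at 25.3° + (180° − 77.7°) = 127.6° from the x-axis; with |MN| = 17.7, N = M + 17.7·(cos 127.6°, sin 127.6°) = (12.16, 24.88). MN is perpendicular to NC; with |NC| = 15.3 on the left of MN, C = N + 15.3·(-0.7923, -0.6101) = (0.04210, 15.54). Then cos ∠NCM = CN·CM / (|CN||CM|), giving 49.16°.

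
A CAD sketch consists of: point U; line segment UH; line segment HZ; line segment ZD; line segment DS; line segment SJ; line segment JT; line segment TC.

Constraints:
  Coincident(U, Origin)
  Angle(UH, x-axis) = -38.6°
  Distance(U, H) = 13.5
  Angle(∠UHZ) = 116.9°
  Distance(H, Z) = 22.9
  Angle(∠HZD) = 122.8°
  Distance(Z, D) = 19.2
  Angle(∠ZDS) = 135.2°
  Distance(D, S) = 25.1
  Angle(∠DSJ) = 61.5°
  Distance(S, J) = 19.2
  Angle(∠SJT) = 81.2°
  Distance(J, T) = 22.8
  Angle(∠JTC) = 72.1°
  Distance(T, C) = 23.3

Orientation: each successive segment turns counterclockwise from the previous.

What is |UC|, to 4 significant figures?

51.25

U is at the origin; UH runs at -38.6° with length 13.5, so H = (10.55, -8.422). ∠UHZ = 116.9° gives HZ at 24.50° from the x-axis; with |HZ| = 22.9, Z = (31.39, 1.074). ∠HZD = 122.8° gives ZD at 81.70° from the x-axis; with |ZD| = 19.2, D = (34.16, 20.07). ∠ZDS = 135.2° gives DS at 126.5° from the x-axis; with |DS| = 25.1, S = (19.23, 40.25). ∠DSJ = 61.5° gives SJ at -115.0° from the x-axis; with |SJ| = 19.2, J = (11.12, 22.85). ∠SJT = 81.2° gives JT at -16.20° from the x-axis; with |JT| = 22.8, T = (33.01, 16.49). ∠JTC = 72.1° gives TC at 91.70° from the x-axis; with |TC| = 23.3, C = (32.32, 39.78). Then |UC| = |C − U| = 51.25.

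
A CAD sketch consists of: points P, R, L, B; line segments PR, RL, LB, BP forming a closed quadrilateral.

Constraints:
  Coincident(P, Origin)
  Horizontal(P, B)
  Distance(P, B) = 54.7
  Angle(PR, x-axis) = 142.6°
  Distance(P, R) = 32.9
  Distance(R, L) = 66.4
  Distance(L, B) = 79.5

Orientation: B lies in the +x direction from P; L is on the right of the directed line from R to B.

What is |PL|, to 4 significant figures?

46.03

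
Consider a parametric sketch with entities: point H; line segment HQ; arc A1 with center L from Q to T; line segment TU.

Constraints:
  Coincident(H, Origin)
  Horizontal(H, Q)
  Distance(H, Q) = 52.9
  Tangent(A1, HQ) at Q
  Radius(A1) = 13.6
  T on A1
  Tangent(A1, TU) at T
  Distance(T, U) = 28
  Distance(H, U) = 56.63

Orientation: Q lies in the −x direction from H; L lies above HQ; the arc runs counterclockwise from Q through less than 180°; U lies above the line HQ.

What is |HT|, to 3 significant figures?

41.5

Checks: ∠(LQ, QH) = 90.00° ✓; |LT| = 13.60 ✓; ∠(LT, TU) = 90.00° ✓; |TU| = 28.00 ✓; |HU| = 56.63 ✓.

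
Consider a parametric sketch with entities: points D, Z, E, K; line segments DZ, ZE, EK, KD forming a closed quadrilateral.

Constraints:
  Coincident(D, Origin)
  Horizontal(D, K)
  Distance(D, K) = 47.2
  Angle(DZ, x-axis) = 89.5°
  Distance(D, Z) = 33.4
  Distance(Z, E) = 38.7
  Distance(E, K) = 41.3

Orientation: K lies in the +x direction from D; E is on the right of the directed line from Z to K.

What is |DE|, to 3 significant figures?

7.86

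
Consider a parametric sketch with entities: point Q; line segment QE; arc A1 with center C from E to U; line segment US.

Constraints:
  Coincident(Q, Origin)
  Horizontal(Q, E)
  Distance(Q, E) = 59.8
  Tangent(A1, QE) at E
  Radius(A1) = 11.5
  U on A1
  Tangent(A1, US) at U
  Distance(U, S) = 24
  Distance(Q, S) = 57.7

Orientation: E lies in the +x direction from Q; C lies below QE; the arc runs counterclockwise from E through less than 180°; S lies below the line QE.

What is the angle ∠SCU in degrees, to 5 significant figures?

64.398°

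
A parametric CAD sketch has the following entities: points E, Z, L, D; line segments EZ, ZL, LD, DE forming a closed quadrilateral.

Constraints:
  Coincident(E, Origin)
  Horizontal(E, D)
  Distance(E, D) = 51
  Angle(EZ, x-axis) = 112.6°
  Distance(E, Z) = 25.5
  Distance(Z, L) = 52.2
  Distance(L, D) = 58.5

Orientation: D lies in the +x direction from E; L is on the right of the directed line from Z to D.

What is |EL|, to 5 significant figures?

27.820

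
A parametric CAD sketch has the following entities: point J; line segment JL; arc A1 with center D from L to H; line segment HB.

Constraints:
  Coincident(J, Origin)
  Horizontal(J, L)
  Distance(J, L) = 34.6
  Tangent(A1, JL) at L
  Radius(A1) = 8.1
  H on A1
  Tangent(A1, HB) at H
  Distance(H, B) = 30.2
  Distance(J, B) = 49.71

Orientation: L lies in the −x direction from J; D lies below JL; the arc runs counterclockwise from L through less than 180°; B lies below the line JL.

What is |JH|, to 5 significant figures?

43.553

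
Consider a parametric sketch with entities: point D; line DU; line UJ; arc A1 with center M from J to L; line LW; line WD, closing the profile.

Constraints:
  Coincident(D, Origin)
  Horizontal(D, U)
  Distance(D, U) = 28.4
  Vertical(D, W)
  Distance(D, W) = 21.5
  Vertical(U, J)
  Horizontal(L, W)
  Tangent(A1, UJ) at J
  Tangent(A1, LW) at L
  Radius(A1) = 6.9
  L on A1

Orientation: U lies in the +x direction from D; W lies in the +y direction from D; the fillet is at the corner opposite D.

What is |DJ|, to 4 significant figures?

31.93

D is at the origin; DU is horizontal with |DU| = 28.4 and U on the +x side, so U = (28.40, 0.000). DW is vertical with |DW| = 21.5 and W on the +y side, so W = (0.000, 21.50). The virtual corner opposite D is at (28.40, 21.50). Since A1 is tangent to UJ there, MJ ⟂ UJ and since A1 is tangent to LW there, ML ⟂ LW, with radius 6.9, so the center M sits 6.9 in from both sides at M = (21.50, 14.60). That places the tangent points at J = (28.40, 14.60) on UJ and L = (21.50, 21.50) on LW. Then |DJ| = |J − D| = 31.93.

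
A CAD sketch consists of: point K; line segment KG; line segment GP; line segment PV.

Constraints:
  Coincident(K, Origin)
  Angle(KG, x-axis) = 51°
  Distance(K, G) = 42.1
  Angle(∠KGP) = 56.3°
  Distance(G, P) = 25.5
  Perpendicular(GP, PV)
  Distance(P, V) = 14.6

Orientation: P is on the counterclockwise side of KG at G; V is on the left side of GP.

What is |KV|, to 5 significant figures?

20.537

K is at the origin; KG runs at 51.0° with length 42.1, so G = 42.1·(cos 51.0°, sin 51.0°) = (26.494, 32.718). ∠KGP = 56.3°, so GP runs at 51.0° + (180° − 56.3°) = 174.70° from the x-axis; with |GP| = 25.5, P = G + 25.5·(cos 174.70°, sin 174.70°) = (1.1034, 35.073). GP ⟂ PV; with |PV| = 14.6 on the left of GP, V = P + 14.6·(-0.092371, -0.99572) = (-0.24520, 20.536). Then |KV| = |V − K| = 20.537.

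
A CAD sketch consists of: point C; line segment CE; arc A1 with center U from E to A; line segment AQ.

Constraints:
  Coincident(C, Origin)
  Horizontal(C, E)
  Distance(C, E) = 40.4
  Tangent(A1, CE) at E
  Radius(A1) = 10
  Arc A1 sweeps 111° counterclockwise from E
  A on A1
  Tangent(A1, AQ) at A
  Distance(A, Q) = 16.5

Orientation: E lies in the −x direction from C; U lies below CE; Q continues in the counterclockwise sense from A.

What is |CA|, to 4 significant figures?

51.56

C is at the origin; CE is horizontal with |CE| = 40.4 and E on the −x side, so E = (-40.40, 0.000). Since A1 is tangent to CE there, UE ⟂ CE, so U = E + (0, -10) = (-40.40, -10.00). On A1, E sits at bearing 90° from U; a 111° counterclockwise sweep puts A at bearing 201°, so A = U + 10.0·(cos 201°, sin 201°) = (-49.74, -13.58). Then |CA| = |A − C| = 51.56.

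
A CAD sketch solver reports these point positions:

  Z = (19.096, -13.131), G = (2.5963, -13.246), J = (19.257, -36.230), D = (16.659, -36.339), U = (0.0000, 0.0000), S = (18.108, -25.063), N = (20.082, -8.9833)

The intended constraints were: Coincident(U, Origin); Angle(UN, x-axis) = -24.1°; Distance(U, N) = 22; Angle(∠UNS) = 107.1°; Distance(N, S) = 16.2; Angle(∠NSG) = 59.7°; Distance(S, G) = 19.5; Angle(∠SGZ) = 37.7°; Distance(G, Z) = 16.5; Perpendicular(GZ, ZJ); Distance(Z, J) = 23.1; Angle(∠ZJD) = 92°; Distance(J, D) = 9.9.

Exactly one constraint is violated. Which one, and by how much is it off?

Distance(J, D) = 9.9 — off by 7.30.

U = (0.00, 0.00) ✓; UN at -24.10° ✓; |UN| = 22.00 ✓; ∠UNS = 107.1° ✓; |NS| = 16.20 ✓; ∠NSG = 59.70° ✓; |SG| = 19.50 ✓; ∠SGZ = 37.70° ✓; |GZ| = 16.50 ✓; ∠(GZ, ZJ) = 90.00° ✓; |ZJ| = 23.10 ✓; ∠ZJD = 92.00° ✓; |JD| = 2.600 ✗.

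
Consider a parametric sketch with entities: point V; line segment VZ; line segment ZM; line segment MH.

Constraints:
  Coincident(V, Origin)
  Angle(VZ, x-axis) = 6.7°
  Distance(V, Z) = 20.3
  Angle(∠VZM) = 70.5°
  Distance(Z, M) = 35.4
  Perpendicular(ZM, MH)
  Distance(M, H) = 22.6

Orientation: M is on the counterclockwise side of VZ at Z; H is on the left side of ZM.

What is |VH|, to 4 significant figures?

28.83

V is at the origin; VZ runs at 6.7° with length 20.3, so Z = 20.3·(cos 6.7°, sin 6.7°) = (20.16, 2.368). ∠VZM = 70.5°, so ZM runs at 6.7° + (180° − 70.5°) = 116.2° from the x-axis; with |ZM| = 35.4, M = Z + 35.4·(cos 116.2°, sin 116.2°) = (4.532, 34.13). ZM ⟂ MH; with |MH| = 22.6 on the left of ZM, H = M + 22.6·(-0.8973, -0.4415) = (-15.75, 24.15). Then |VH| = |H − V| = 28.83.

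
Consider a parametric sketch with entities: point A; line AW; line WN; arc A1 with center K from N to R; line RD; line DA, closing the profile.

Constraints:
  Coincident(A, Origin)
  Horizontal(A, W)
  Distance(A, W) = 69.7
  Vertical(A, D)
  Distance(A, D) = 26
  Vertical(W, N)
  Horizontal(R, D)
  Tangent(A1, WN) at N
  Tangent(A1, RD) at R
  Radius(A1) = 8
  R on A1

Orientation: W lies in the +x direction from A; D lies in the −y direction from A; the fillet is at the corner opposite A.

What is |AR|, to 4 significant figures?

66.95

A is at the origin; AW is horizontal with |AW| = 69.7 and W on the +x side, so W = (69.70, 0.000). AD is vertical with |AD| = 26.0 and D on the −y side, so D = (0.000, -26.00). The virtual corner opposite A is at (69.70, -26.00). Tangency of A1 to WN means the radius KN is perpendicular to WN and the tangent condition forces KR to be normal to RD, with radius 8.0, so the center K sits 8.0 in from both sides at K = (61.70, -18.00). That places the tangent points at N = (69.70, -18.00) on WN and R = (61.70, -26.00) on RD. Then |AR| = |R − A| = 66.95.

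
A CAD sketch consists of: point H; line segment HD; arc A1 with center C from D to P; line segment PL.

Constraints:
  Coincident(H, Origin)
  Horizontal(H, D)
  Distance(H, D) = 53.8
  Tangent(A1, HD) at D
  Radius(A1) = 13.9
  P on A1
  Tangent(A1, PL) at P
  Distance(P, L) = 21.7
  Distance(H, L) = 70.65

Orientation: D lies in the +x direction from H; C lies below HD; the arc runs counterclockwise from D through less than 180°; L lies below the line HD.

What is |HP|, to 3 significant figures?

49.7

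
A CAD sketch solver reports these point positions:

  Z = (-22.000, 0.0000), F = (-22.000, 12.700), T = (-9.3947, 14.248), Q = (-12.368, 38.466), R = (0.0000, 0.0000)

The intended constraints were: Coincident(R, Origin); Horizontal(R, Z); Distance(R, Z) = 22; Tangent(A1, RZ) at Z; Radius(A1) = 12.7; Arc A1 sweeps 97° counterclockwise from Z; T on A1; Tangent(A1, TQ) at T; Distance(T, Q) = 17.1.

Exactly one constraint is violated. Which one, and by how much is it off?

Distance(T, Q) = 17.1 — off by 7.30.

R = (0.00, 0.00) ✓; R.y = 0.00, Z.y = 0.00 ✓; |RZ| = 22.00 ✓; ∠(FZ, ZR) = 90.00° ✓; |FZ| = 12.70 ✓; bearing(F→T) − bearing(F→Z) = 97.00° ✓; |FT| = 12.70 ✓; ∠(FT, TQ) = 90.00° ✓; |TQ| = 24.40 ✗.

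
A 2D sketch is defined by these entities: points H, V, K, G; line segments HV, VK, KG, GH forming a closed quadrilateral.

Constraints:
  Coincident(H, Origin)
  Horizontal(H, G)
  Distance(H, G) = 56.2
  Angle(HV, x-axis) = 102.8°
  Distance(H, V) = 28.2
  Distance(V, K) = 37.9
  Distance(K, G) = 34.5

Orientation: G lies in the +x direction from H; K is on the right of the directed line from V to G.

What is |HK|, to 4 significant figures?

21.84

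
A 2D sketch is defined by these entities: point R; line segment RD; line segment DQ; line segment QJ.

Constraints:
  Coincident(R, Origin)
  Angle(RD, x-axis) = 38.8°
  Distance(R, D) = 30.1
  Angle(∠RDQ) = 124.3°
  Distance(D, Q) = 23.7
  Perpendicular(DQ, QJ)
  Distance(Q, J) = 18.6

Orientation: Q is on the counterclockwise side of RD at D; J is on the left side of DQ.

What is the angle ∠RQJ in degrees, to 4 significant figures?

58.55°

R is at the origin; RD runs at 38.8° with length 30.1, so D = 30.1·(cos 38.8°, sin 38.8°) = (23.46, 18.86). ∠RDQ = 124.3°, so DQ runs at 38.8° + (180° − 124.3°) = 94.50° from the x-axis; with |DQ| = 23.7, Q = D + 23.7·(cos 94.50°, sin 94.50°) = (21.60, 42.49). DQ is perpendicular to QJ; with |QJ| = 18.6 on the left of DQ, J = Q + 18.6·(-0.9969, -0.07846) = (3.056, 41.03). Then cos ∠RQJ = QR·QJ / (|QR||QJ|), giving 58.55°.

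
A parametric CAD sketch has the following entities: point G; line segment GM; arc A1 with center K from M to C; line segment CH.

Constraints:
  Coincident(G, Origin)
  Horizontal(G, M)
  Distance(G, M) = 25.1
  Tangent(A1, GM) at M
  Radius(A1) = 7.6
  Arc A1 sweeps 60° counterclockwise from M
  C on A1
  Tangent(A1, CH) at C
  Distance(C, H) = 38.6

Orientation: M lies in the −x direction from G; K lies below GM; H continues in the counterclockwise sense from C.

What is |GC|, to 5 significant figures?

31.909

G is at the origin; GM is horizontal with |GM| = 25.1 and M on the −x side, so M = (-25.100, 0.0000). A1 meets GM tangentially, so KM is at right angles to GM, so K = M + (0, -7.6) = (-25.100, -7.6000). On A1, M sits at bearing 90° from K; a 60° counterclockwise sweep puts C at bearing 150°, so C = K + 7.6·(cos 150°, sin 150°) = (-31.682, -3.8000). Then |GC| = |C − G| = 31.909.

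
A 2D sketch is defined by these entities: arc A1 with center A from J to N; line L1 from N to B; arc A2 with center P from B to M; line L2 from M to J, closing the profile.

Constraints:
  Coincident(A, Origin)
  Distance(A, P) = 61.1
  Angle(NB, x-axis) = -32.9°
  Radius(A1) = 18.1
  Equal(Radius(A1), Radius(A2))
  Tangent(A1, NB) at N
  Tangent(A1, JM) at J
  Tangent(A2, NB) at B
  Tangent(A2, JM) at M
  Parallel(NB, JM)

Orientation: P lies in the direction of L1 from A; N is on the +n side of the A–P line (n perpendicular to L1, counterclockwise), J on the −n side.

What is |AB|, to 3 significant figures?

63.7

Tangency of A1 to both parallel lines with radius 18.1 puts N and J at A ± 18.1·n: N = (9.83, 15.2), J = (-9.83, -15.2). Equal radii place B and M the same way about P: B = P + 18.1·n = (61.1, -18.0), M = P − 18.1·n = (41.5, -48.4). Then |AB| = |B − A| = 63.7.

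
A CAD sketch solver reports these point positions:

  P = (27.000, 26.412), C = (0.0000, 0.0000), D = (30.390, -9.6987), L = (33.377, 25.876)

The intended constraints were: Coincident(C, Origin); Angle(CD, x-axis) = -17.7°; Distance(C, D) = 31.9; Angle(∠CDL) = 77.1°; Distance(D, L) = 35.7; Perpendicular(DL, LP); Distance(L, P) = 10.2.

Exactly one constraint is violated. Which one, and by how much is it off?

Distance(L, P) = 10.2 — off by 3.80.

C = (0.00, 0.00) ✓; CD at -17.70° ✓; |CD| = 31.90 ✓; ∠CDL = 77.10° ✓; |DL| = 35.70 ✓; ∠(DL, LP) = 89.99° ✓; |LP| = 6.399 ✗.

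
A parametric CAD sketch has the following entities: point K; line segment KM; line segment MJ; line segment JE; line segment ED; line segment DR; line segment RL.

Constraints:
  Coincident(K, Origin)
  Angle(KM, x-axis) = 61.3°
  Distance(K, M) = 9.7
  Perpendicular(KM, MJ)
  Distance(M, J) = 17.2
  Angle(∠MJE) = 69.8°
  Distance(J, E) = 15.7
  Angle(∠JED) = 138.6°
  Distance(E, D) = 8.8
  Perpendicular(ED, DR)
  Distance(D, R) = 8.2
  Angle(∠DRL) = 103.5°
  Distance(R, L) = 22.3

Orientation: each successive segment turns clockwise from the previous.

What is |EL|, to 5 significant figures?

18.593

K is at the origin; KM runs at 61.3° with length 9.7, so M = (4.6582, 8.5083). KM ⟂ MJ, so MJ runs at -28.700°; with |MJ| = 17.2, J = (19.745, 0.24847). ∠MJE = 69.8° gives JE at -138.90° from the x-axis; with |JE| = 15.7, E = (7.9141, -10.072). ∠JED = 138.6° gives ED at 179.70° from the x-axis; with |ED| = 8.8, D = (-0.88574, -10.026). ED is perpendicular to DR, so DR runs at 89.700°; with |DR| = 8.2, R = (-0.84281, -1.8264). ∠DRL = 103.5° gives RL at 13.200° from the x-axis; with |RL| = 22.3, L = (20.868, 3.2659). Then |EL| = |L − E| = 18.593.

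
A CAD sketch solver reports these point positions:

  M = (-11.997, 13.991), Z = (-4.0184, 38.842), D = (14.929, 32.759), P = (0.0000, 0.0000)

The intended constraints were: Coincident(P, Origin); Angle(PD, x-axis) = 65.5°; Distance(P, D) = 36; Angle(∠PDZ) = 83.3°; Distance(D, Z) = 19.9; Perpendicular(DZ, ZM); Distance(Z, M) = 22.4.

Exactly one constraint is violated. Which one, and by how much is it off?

Distance(Z, M) = 22.4 — off by 3.70.

P = (0.00, 0.00) ✓; PD at 65.50° ✓; |PD| = 36.00 ✓; ∠PDZ = 83.30° ✓; |DZ| = 19.90 ✓; ∠(DZ, ZM) = 90.00° ✓; |ZM| = 26.10 ✗.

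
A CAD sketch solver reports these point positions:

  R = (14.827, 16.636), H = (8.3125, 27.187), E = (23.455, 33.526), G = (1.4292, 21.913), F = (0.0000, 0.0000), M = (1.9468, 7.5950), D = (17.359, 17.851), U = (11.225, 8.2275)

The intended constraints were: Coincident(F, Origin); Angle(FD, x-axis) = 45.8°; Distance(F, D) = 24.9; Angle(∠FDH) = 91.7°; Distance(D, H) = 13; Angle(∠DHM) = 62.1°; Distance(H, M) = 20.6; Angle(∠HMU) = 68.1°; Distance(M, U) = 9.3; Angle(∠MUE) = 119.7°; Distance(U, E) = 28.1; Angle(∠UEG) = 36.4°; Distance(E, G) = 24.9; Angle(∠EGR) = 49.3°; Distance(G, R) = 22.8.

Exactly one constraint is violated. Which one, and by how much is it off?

Distance(G, R) = 22.8 — off by 8.40.

F = (0.00, 0.00) ✓; FD at 45.80° ✓; |FD| = 24.90 ✓; ∠FDH = 91.70° ✓; |DH| = 13.00 ✓; ∠DHM = 62.10° ✓; |HM| = 20.60 ✓; ∠HMU = 68.10° ✓; |MU| = 9.300 ✓; ∠MUE = 119.7° ✓; |UE| = 28.10 ✓; ∠UEG = 36.40° ✓; |EG| = 24.90 ✓; ∠EGR = 49.30° ✓; |GR| = 14.40 ✗.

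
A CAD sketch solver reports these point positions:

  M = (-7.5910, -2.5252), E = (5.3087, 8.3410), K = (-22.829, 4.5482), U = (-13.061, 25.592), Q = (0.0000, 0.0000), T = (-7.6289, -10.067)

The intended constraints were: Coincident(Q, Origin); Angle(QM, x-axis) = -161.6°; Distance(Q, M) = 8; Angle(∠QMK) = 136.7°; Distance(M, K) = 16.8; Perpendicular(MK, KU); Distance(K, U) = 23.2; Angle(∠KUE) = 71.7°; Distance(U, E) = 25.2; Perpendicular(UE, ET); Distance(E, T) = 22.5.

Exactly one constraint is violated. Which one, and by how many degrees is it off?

Perpendicular(UE, ET) — off by 8.10°.

Q = (0.00, 0.00) ✓; QM at -161.6° ✓; |QM| = 8.000 ✓; ∠QMK = 136.7° ✓; |MK| = 16.80 ✓; ∠(MK, KU) = 90.00° ✓; |KU| = 23.20 ✓; ∠KUE = 71.70° ✓; |UE| = 25.20 ✓; ∠(UE, ET) = 81.90° ✗; |ET| = 22.50 ✓.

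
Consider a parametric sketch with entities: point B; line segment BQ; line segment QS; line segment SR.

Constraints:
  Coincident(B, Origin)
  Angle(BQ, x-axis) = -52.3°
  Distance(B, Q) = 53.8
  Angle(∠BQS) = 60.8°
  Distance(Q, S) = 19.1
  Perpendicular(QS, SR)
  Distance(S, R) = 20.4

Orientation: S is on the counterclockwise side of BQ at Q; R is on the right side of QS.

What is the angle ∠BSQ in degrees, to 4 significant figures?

98.65°

B is at the origin; BQ runs at -52.3° with length 53.8, so Q = 53.8·(cos -52.3°, sin -52.3°) = (32.90, -42.57). ∠BQS = 60.8°, so QS runs at -52.3° + (180° − 60.8°) = 66.90° from the x-axis; with |QS| = 19.1, S = Q + 19.1·(cos 66.90°, sin 66.90°) = (40.39, -25.00). Then cos ∠BSQ = SB·SQ / (|SB||SQ|), giving 98.65°.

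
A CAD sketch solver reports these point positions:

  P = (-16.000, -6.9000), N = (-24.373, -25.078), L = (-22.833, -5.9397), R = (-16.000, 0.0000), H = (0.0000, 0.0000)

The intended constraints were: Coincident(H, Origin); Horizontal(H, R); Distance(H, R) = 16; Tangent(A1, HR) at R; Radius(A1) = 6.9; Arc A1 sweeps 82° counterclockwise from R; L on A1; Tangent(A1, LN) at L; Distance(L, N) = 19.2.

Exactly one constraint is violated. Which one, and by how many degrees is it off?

Tangent(A1, LN) at L — off by 3.40°.

H = (0.00, 0.00) ✓; H.y = 0.00, R.y = 0.00 ✓; |HR| = 16.00 ✓; ∠(PR, RH) = 90.00° ✓; |PR| = 6.900 ✓; bearing(P→L) − bearing(P→R) = 82.00° ✓; |PL| = 6.900 ✓; ∠(PL, LN) = 86.60° ✗; |LN| = 19.20 ✓.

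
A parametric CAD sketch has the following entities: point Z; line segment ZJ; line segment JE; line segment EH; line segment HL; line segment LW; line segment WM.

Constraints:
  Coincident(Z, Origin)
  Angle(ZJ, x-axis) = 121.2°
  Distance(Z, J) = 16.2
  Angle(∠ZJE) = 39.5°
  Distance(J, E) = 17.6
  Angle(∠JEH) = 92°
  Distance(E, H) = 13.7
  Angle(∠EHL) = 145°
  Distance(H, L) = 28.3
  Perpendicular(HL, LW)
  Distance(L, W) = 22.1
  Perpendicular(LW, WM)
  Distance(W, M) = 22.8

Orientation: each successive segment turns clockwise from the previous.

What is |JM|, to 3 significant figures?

7.16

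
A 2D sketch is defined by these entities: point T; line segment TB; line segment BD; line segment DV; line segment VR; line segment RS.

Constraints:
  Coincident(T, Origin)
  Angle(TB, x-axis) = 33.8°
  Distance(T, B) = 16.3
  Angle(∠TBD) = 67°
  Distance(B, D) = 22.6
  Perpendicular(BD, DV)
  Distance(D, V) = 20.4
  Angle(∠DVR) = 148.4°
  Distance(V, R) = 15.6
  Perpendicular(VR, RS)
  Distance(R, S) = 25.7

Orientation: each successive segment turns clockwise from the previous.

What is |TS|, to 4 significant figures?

14.78

T is at the origin; TB runs at 33.8° with length 16.3, so B = (13.55, 9.068). ∠TBD = 67.0° gives BD at -79.20° from the x-axis; with |BD| = 22.6, D = (17.78, -13.13). BD ⟂ DV, so DV runs at -169.2°; with |DV| = 20.4, V = (-2.259, -16.95). ∠DVR = 148.4° gives VR at 159.2° from the x-axis; with |VR| = 15.6, R = (-16.84, -11.41). VR is perpendicular to RS, so RS runs at 69.20°; with |RS| = 25.7, S = (-7.716, 12.61). Then |TS| = |S − T| = 14.78.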